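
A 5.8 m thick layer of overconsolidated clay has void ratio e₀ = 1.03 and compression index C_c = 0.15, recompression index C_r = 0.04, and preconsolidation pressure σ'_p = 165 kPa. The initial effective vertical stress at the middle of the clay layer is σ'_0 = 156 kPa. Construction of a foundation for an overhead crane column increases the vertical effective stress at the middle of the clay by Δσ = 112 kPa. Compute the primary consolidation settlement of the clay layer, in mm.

S_c ≈ 93.1 mm

Final effective stress: σ'_f = 156 + 112 = 268 kPa.
σ'_f = 268 > σ'_p = 165 kPa, so the stress path crosses the preconsolidation pressure — recompression up to σ'_p, then virgin compression beyond:
S_c = H/(1+e₀)·[C_r·log₁₀(σ'_p/σ'_0) + C_c·log₁₀(σ'_f/σ'_p)]
    = 5.8/2.03 × [0.04×log₁₀(165/156) + 0.15×log₁₀(268/165)]
    = 2.8571 × [0.00097437 + 0.031598] = 0.09306 m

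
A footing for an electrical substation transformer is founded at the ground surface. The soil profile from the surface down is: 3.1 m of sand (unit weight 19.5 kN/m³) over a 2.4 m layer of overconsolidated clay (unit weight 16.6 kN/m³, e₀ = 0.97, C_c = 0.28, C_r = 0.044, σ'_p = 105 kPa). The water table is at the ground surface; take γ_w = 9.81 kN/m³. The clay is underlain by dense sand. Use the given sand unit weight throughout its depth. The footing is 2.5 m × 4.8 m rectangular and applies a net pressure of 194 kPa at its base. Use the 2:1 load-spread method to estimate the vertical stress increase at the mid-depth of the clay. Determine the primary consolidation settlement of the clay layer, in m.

Mid-depth of clay below the ground surface: z = 3.1 + 2.4/2 = 4.3 m.
Total vertical stress at mid-clay: σ_v = 19.5×3.1 + 16.6×1.2 = 80.37 kPa.
Pore pressure: u = 9.81×(4.3 − 0) = 42.183 kPa.
Initial effective stress: σ'_0 = σ_v − u = 80.37 − 42.183 = 38.187 kPa.
Stress increase at mid-clay by the 2:1 spreading method:
Δσ = qBL/((B+z)(L+z)) = 194×2.5×4.8/((2.5+4.3)(4.8+4.3)) = 37.621 kPa
Final effective stress: σ'_f = 38.187 + 37.621 = 75.808 kPa.
σ'_f = 75.808 ≤ σ'_p = 105 kPa, so the clay remains overconsolidated and only the recompression index applies:
S_c = C_r·H/(1+e₀)·log₁₀(σ'_f/σ'_0) = 0.044×2.4/1.97×log₁₀(75.808/38.187)
    = 0.053605 × 0.2978 = 0.01596 m

S_c ≈ 0.016 m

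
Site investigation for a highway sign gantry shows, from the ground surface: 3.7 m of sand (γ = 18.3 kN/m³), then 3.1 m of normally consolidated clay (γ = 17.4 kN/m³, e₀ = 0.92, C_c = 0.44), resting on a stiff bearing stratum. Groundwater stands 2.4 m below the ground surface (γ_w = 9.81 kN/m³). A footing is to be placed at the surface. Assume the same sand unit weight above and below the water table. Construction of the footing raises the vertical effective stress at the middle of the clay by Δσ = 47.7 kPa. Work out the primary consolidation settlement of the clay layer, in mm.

Mid-depth of clay below the ground surface: z = 3.7 + 3.1/2 = 5.25 m.
Total vertical stress at mid-clay: σ_v = 18.3×3.7 + 17.4×1.55 = 94.68 kPa.
Pore pressure: u = 9.81×(5.25 − 2.4) = 27.959 kPa.
Initial effective stress: σ'_0 = σ_v − u = 94.68 − 27.959 = 66.721 kPa.
Final effective stress: σ'_f = σ'_0 + Δσ = 66.721 + 47.7 = 114.42 kPa.
Normally consolidated clay, so the full stress increment lies on the virgin compression line:
S_c = C_c·H/(1+e₀)·log₁₀(σ'_f/σ'_0) = 0.44×3.1/(1+0.92)×log₁₀(114.42/66.721)
    = 0.71042 × 0.23424 = 0.1664 m

S_c ≈ 166 mm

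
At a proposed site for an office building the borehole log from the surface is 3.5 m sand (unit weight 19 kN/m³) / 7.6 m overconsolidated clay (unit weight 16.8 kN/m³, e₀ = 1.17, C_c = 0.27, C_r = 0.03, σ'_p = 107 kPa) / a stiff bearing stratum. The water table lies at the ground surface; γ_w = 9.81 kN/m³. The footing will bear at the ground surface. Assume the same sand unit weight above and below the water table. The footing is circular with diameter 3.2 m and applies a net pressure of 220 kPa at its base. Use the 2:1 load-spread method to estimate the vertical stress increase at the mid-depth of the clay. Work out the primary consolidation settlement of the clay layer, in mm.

S_c ≈ 13.6 mm

Mid-depth of clay below the ground surface: z = 3.5 + 7.6/2 = 7.3 m.
Total vertical stress at mid-clay: σ_v = 19×3.5 + 16.8×3.8 = 130.34 kPa.
Pore pressure: u = 9.81×(7.3 − 0) = 71.613 kPa.
Initial effective stress: σ'_0 = σ_v − u = 130.34 − 71.613 = 58.727 kPa.
Stress increase at mid-clay by the 2:1 spreading method:
Δσ ≈ qD²/(D+z)² = 220×3.2²/(3.2+7.3)² = 20.434 kPa
Final effective stress: σ'_f = 58.727 + 20.434 = 79.161 kPa.
σ'_f = 79.161 ≤ σ'_p = 107 kPa, so the clay remains overconsolidated and only the recompression index applies:
S_c = C_r·H/(1+e₀)·log₁₀(σ'_f/σ'_0) = 0.03×7.6/2.17×log₁₀(79.161/58.727)
    = 0.10507 × 0.12967 = 0.01362 m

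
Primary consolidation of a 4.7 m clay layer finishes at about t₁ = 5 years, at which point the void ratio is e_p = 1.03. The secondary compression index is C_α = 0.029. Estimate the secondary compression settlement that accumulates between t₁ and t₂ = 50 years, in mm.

S_s ≈ 67.1 mm

Secondary compression: S_s = C_α·H/(1+e_p)·log₁₀(t₂/t₁)
S_s = 0.029×4.7/(1+1.03)×log₁₀(50/5)
    = 0.06714 × 1 = 0.06714 m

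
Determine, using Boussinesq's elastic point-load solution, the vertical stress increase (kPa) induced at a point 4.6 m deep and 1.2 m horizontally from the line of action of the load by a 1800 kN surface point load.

Boussinesq vertical stress below a point load on an elastic half-space:
Δσ_z = 3P/(2πz²) · [1 + (r/z)²]^(−5/2)
r/z = 1.2/4.6 = 0.26087; [1+(r/z)²]^(−5/2) = 0.84824.
Δσ_z = 3×1800/(2π×4.6²) × 0.84824 = 40.616 × 0.84824 = 34.45 kPa

Δσ_z ≈ 34.5 kPa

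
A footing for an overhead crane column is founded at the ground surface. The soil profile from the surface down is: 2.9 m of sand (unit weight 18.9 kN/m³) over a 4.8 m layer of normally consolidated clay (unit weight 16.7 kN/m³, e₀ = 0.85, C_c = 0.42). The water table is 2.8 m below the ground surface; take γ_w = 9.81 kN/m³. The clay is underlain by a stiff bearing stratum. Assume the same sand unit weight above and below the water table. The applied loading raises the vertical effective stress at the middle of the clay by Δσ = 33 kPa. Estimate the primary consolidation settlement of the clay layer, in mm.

Mid-depth of clay below the ground surface: z = 2.9 + 4.8/2 = 5.3 m.
Total vertical stress at mid-clay: σ_v = 18.9×2.9 + 16.7×2.4 = 94.89 kPa.
Pore pressure: u = 9.81×(5.3 − 2.8) = 24.525 kPa.
Initial effective stress: σ'_0 = σ_v − u = 94.89 − 24.525 = 70.365 kPa.
Final effective stress: σ'_f = σ'_0 + Δσ = 70.365 + 33 = 103.36 kPa.
Normally consolidated clay, so the full stress increment lies on the virgin compression line:
S_c = C_c·H/(1+e₀)·log₁₀(σ'_f/σ'_0) = 0.42×4.8/(1+0.85)×log₁₀(103.36/70.365)
    = 1.0897 × 0.167 = 0.182 m

S_c ≈ 182 mm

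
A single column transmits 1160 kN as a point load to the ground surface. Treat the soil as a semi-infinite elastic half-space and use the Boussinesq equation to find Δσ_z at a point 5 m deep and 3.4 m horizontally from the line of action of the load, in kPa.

Boussinesq vertical stress below a point load on an elastic half-space:
Δσ_z = 3P/(2πz²) · [1 + (r/z)²]^(−5/2)
r/z = 3.4/5 = 0.68; [1+(r/z)²]^(−5/2) = 0.38666.
Δσ_z = 3×1160/(2π×5²) × 0.38666 = 22.154 × 0.38666 = 8.566 kPa

Δσ_z ≈ 8.57 kPa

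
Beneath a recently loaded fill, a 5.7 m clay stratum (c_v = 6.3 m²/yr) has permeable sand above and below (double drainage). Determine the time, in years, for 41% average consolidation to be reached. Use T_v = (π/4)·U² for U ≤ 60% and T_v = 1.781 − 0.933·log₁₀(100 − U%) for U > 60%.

t ≈ 0.17 years

Drainage path length: H_d = H/2 = 2.85 m (double drainage).
U ≤ 60%: T_v = (π/4)·U² = (π/4)×0.41² = 0.13203.
t = T_v·H_d²/c_v = 0.13203×2.85²/6.3 = 0.1702 years.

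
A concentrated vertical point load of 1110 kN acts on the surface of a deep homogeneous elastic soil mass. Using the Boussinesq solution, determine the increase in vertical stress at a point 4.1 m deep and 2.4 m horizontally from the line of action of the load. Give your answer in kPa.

Δσ_z ≈ 15.1 kPa

Boussinesq vertical stress below a point load on an elastic half-space:
Δσ_z = 3P/(2πz²) · [1 + (r/z)²]^(−5/2)
r/z = 2.4/4.1 = 0.58537; [1+(r/z)²]^(−5/2) = 0.47873.
Δσ_z = 3×1110/(2π×4.1²) × 0.47873 = 31.528 × 0.47873 = 15.09 kPa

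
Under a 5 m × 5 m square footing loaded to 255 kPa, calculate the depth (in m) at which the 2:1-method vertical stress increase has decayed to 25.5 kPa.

z ≈ 10.8 m

2:1 spreading — at depth z the loaded area has grown by z in each plan dimension:
qB²/(B+z)² = Δσ_z ⇒ z = B(√(q/Δσ_z) − 1) = 5×(√(255/25.5) − 1) = 10.81 m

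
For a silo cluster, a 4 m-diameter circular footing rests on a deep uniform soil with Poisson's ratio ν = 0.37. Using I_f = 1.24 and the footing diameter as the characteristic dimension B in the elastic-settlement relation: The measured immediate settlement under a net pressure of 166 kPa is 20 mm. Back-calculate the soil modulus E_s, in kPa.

S_e = q·B·(1−ν²)/E_s · I_f  ⇒  E_s = q·B·(1−ν²)·I_f / S_e.
E_s = 166 × 4 × 0.8631 × 1.24 / 0.02 = 35530 kPa

E_s ≈ 35500 kPa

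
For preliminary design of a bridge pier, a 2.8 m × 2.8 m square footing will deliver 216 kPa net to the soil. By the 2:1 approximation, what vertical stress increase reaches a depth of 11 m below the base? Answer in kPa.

Δσ_z ≈ 8.89 kPa

By the 2:1 method the load spreads at 1 horizontal : 2 vertical, so at depth z the loaded area has grown by z in each plan dimension:
Δσ = qBL/((B+z)(L+z)) = 216×2.8×2.8/((2.8+11)(2.8+11)) = 8.8922 kPa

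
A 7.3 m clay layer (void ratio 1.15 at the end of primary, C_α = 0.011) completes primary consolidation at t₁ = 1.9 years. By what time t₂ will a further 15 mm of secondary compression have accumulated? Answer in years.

S_s = C_α·H/(1+e_p)·log₁₀(t₂/t₁) ⇒ log₁₀(t₂/t₁) = S_s·(1+e_p)/(C_α·H).
log₁₀(t₂/t₁) = 0.015 × (1+1.15) / (0.011×7.3) = 0.4016
t₂ = t₁ × 10^0.4016 = 1.9 × 2.521 = 4.79 years

t₂ ≈ 4.79 years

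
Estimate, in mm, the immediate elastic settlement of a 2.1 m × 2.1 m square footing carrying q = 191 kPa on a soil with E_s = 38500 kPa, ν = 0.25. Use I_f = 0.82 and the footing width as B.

S_e ≈ 8.01 mm

Immediate (elastic) settlement: S_e = q·B·(1−ν²)/E_s · I_f.
S_e = 191 × 2.1 × (1 − 0.25²) / 38500 × 0.82
    = 191 × 2.1 × 0.9375 / 38500 × 0.82
    = 0.008009 m = 8.009 mm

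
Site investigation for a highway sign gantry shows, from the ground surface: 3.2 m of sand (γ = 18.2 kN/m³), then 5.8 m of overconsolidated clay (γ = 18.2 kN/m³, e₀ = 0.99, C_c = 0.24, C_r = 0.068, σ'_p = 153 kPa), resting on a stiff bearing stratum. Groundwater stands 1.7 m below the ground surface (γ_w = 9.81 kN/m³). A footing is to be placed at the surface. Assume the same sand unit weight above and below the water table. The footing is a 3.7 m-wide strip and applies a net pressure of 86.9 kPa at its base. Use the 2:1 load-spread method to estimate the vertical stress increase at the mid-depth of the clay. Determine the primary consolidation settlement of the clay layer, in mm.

Mid-depth of clay below the ground surface: z = 3.2 + 5.8/2 = 6.1 m.
Total vertical stress at mid-clay: σ_v = 18.2×3.2 + 18.2×2.9 = 111.02 kPa.
Pore pressure: u = 9.81×(6.1 − 1.7) = 43.164 kPa.
Initial effective stress: σ'_0 = σ_v − u = 111.02 − 43.164 = 67.856 kPa.
Stress increase at mid-clay by the 2:1 spreading method:
Δσ = qB/(B+z) = 86.9×3.7/(3.7+6.1) = 32.809 kPa
Final effective stress: σ'_f = 67.856 + 32.809 = 100.66 kPa.
σ'_f = 100.66 ≤ σ'_p = 153 kPa, so the clay remains overconsolidated and only the recompression index applies:
S_c = C_r·H/(1+e₀)·log₁₀(σ'_f/σ'_0) = 0.068×5.8/1.99×log₁₀(100.66/67.856)
    = 0.19819 × 0.17127 = 0.03394 m

S_c ≈ 33.9 mm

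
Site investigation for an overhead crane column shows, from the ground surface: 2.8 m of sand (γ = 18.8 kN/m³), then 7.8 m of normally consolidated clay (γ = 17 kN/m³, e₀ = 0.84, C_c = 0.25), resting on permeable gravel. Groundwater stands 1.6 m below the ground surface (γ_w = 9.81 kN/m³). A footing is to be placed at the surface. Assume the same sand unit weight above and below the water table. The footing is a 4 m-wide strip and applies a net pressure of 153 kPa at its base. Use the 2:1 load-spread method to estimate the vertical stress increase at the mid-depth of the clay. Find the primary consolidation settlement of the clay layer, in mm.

Mid-depth of clay below the ground surface: z = 2.8 + 7.8/2 = 6.7 m.
Total vertical stress at mid-clay: σ_v = 18.8×2.8 + 17×3.9 = 118.94 kPa.
Pore pressure: u = 9.81×(6.7 − 1.6) = 50.031 kPa.
Initial effective stress: σ'_0 = σ_v − u = 118.94 − 50.031 = 68.909 kPa.
Stress increase at mid-clay by the 2:1 spreading method:
Δσ = qB/(B+z) = 153×4/(4+6.7) = 57.196 kPa
Final effective stress: σ'_f = σ'_0 + Δσ = 68.909 + 57.196 = 126.11 kPa.
Normally consolidated clay, so the full stress increment lies on the virgin compression line:
S_c = C_c·H/(1+e₀)·log₁₀(σ'_f/σ'_0) = 0.25×7.8/(1+0.84)×log₁₀(126.11/68.909)
    = 1.0598 × 0.26247 = 0.2782 m

S_c ≈ 278 mm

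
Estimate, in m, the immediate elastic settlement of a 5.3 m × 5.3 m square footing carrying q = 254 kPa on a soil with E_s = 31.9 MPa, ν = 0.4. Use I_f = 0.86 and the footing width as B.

S_e ≈ 0.0305 m

Immediate (elastic) settlement: S_e = q·B·(1−ν²)/E_s · I_f.
E_s = 31.9 MPa = 31900 kPa.
S_e = 254 × 5.3 × (1 − 0.4²) / 31900 × 0.86
    = 254 × 5.3 × 0.84 / 31900 × 0.86
    = 0.03049 m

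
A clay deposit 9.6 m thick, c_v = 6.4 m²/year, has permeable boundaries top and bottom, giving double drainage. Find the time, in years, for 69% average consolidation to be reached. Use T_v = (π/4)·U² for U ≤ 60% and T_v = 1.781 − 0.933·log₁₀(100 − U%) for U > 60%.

t ≈ 1.4 years

Drainage path length: H_d = H/2 = 4.8 m (double drainage).
U > 60%: T_v = 1.781 − 0.933·log₁₀(100 − 69) = 0.38956.
t = T_v·H_d²/c_v = 0.38956×4.8²/6.4 = 1.402 years.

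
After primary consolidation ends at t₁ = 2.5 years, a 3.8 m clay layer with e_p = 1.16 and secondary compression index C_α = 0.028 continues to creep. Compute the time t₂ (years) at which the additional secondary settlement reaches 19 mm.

S_s = C_α·H/(1+e_p)·log₁₀(t₂/t₁) ⇒ log₁₀(t₂/t₁) = S_s·(1+e_p)/(C_α·H).
log₁₀(t₂/t₁) = 0.019 × (1+1.16) / (0.028×3.8) = 0.3857
t₂ = t₁ × 10^0.3857 = 2.5 × 2.431 = 6.077 years

t₂ ≈ 6.08 years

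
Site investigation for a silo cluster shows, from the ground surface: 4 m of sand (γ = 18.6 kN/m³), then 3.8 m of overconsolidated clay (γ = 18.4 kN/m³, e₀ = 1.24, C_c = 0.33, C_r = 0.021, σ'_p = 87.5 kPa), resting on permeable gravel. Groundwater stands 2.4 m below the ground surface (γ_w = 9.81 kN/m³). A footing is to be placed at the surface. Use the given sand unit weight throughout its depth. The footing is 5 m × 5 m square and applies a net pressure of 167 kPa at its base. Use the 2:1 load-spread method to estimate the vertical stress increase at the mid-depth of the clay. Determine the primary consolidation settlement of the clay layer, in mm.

Mid-depth of clay below the ground surface: z = 4 + 3.8/2 = 5.9 m.
Total vertical stress at mid-clay: σ_v = 18.6×4 + 18.4×1.9 = 109.36 kPa.
Pore pressure: u = 9.81×(5.9 − 2.4) = 34.335 kPa.
Initial effective stress: σ'_0 = σ_v − u = 109.36 − 34.335 = 75.025 kPa.
Stress increase at mid-clay by the 2:1 spreading method:
Δσ = qBL/((B+z)(L+z)) = 167×5×5/((5+5.9)(5+5.9)) = 35.14 kPa
Final effective stress: σ'_f = 75.025 + 35.14 = 110.17 kPa.
σ'_f = 110.17 > σ'_p = 87.5 kPa, so the stress path crosses the preconsolidation pressure — recompression up to σ'_p, then virgin compression beyond:
S_c = H/(1+e₀)·[C_r·log₁₀(σ'_p/σ'_0) + C_c·log₁₀(σ'_f/σ'_p)]
    = 3.8/2.24 × [0.021×log₁₀(87.5/75.025) + 0.33×log₁₀(110.17/87.5)]
    = 1.6964 × [0.0014028 + 0.033018] = 0.05839 m

S_c ≈ 58.4 mm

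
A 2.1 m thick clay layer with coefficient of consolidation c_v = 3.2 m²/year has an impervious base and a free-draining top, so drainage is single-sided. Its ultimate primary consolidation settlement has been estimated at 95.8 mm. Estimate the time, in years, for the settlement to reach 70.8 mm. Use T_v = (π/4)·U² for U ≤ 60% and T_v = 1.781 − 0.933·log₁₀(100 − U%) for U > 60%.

t ≈ 0.633 years

Drainage path length: H_d = H = 2.1 m (single drainage).
U = S(t)/S_ult = 70.8/95.8 = 0.739.
U > 60%: T_v = 1.781 − 0.933·log₁₀(100 − 73.904) = 0.45934.
t = T_v·H_d²/c_v = 0.45934×2.1²/3.2 = 0.633 years.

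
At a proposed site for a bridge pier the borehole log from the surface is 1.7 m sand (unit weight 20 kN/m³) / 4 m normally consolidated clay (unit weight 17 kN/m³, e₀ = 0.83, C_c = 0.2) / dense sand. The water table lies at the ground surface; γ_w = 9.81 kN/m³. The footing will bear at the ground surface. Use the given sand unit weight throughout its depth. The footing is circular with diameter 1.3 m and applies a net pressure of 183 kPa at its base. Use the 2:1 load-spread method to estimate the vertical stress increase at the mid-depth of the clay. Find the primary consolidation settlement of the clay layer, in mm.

S_c ≈ 62.5 mm

Mid-depth of clay below the ground surface: z = 1.7 + 4/2 = 3.7 m.
Total vertical stress at mid-clay: σ_v = 20×1.7 + 17×2 = 68 kPa.
Pore pressure: u = 9.81×(3.7 − 0) = 36.297 kPa.
Initial effective stress: σ'_0 = σ_v − u = 68 − 36.297 = 31.703 kPa.
Stress increase at mid-clay by the 2:1 spreading method:
Δσ ≈ qD²/(D+z)² = 183×1.3²/(1.3+3.7)² = 12.371 kPa
Final effective stress: σ'_f = σ'_0 + Δσ = 31.703 + 12.371 = 44.074 kPa.
Normally consolidated clay, so the full stress increment lies on the virgin compression line:
S_c = C_c·H/(1+e₀)·log₁₀(σ'_f/σ'_0) = 0.2×4/(1+0.83)×log₁₀(44.074/31.703)
    = 0.43716 × 0.14308 = 0.06255 m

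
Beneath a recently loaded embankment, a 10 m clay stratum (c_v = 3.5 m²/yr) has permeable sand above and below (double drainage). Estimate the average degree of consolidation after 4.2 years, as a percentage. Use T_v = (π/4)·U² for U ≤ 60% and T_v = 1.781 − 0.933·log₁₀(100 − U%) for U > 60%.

U ≈ 81 %

Drainage path length: H_d = H/2 = 5 m (double drainage).
T_v = c_v·t/H_d² = 3.5×4.2/5² = 0.588.
T_v = 0.588 corresponds to the U > 60% branch:
U = 1 − 10^((1.781 − T_v)/0.933)/100 = 0.81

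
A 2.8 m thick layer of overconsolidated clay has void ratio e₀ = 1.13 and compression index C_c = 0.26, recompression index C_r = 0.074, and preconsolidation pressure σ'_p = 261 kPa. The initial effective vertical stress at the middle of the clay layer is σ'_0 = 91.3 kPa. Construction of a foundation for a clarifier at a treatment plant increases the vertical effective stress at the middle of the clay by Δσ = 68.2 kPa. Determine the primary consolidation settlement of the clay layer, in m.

S_c ≈ 0.0236 m

Final effective stress: σ'_f = 91.3 + 68.2 = 159.5 kPa.
σ'_f = 159.5 ≤ σ'_p = 261 kPa, so the clay remains overconsolidated and only the recompression index applies:
S_c = C_r·H/(1+e₀)·log₁₀(σ'_f/σ'_0) = 0.074×2.8/2.13×log₁₀(159.5/91.3)
    = 0.09728 × 0.24229 = 0.02357 m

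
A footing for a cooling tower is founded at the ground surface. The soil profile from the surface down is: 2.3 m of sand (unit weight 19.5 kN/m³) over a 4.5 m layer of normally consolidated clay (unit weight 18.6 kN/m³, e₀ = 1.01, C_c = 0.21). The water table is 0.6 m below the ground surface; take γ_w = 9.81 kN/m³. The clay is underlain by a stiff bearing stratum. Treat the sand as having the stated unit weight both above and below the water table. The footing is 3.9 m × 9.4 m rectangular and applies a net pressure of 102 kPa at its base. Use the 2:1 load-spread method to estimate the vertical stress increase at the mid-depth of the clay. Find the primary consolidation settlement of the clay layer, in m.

Mid-depth of clay below the ground surface: z = 2.3 + 4.5/2 = 4.55 m.
Total vertical stress at mid-clay: σ_v = 19.5×2.3 + 18.6×2.25 = 86.7 kPa.
Pore pressure: u = 9.81×(4.55 − 0.6) = 38.75 kPa.
Initial effective stress: σ'_0 = σ_v − u = 86.7 − 38.75 = 47.95 kPa.
Stress increase at mid-clay by the 2:1 spreading method:
Δσ = qBL/((B+z)(L+z)) = 102×3.9×9.4/((3.9+4.55)(9.4+4.55)) = 31.722 kPa
Final effective stress: σ'_f = σ'_0 + Δσ = 47.95 + 31.722 = 79.672 kPa.
Normally consolidated clay, so the full stress increment lies on the virgin compression line:
S_c = C_c·H/(1+e₀)·log₁₀(σ'_f/σ'_0) = 0.21×4.5/(1+1.01)×log₁₀(79.672/47.95)
    = 0.47015 × 0.22052 = 0.1037 m

S_c ≈ 0.104 m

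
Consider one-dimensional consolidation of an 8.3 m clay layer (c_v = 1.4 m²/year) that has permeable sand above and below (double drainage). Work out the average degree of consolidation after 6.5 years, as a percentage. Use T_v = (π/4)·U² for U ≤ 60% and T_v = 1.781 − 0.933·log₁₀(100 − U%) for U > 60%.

Drainage path length: H_d = H/2 = 4.15 m (double drainage).
T_v = c_v·t/H_d² = 1.4×6.5/4.15² = 0.52838.
T_v = 0.52838 corresponds to the U > 60% branch:
U = 1 − 10^((1.781 − T_v)/0.933)/100 = 0.7799

U ≈ 78 %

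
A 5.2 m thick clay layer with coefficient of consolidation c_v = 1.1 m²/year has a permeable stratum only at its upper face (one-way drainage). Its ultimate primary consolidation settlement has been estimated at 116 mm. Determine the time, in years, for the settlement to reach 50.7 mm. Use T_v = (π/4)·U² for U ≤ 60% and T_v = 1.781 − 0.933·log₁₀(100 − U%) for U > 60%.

Drainage path length: H_d = H = 5.2 m (single drainage).
U = S(t)/S_ult = 50.7/116 = 0.4371.
U ≤ 60%: T_v = (π/4)·U² = (π/4)×0.43707² = 0.15003.
t = T_v·H_d²/c_v = 0.15003×5.2²/1.1 = 3.688 years.

t ≈ 3.69 years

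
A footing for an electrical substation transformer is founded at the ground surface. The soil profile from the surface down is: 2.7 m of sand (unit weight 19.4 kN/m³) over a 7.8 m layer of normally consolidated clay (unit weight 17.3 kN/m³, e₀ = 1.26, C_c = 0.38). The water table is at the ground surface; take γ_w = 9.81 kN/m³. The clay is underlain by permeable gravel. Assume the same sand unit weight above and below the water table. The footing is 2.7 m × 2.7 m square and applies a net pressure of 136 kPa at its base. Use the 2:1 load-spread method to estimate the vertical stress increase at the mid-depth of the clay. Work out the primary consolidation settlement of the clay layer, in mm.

S_c ≈ 108 mm

Mid-depth of clay below the ground surface: z = 2.7 + 7.8/2 = 6.6 m.
Total vertical stress at mid-clay: σ_v = 19.4×2.7 + 17.3×3.9 = 119.85 kPa.
Pore pressure: u = 9.81×(6.6 − 0) = 64.746 kPa.
Initial effective stress: σ'_0 = σ_v − u = 119.85 − 64.746 = 55.104 kPa.
Stress increase at mid-clay by the 2:1 spreading method:
Δσ = qBL/((B+z)(L+z)) = 136×2.7×2.7/((2.7+6.6)(2.7+6.6)) = 11.463 kPa
Final effective stress: σ'_f = σ'_0 + Δσ = 55.104 + 11.463 = 66.567 kPa.
Normally consolidated clay, so the full stress increment lies on the virgin compression line:
S_c = C_c·H/(1+e₀)·log₁₀(σ'_f/σ'_0) = 0.38×7.8/(1+1.26)×log₁₀(66.567/55.104)
    = 1.3115 × 0.082076 = 0.1076 m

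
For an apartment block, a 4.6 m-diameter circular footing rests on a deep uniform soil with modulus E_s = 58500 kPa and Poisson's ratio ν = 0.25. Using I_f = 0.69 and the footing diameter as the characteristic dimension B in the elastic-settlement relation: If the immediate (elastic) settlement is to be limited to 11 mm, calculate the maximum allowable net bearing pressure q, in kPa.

q ≈ 216 kPa

S_e = q·B·(1−ν²)/E_s · I_f  ⇒  q = S_e·E_s / (B·(1−ν²)·I_f).
q = 0.011 × 58500 / (4.6 × 0.9375 × 0.69) = 216.3 kPa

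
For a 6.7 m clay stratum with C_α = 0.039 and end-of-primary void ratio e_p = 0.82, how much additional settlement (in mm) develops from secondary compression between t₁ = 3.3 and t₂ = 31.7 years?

Secondary compression: S_s = C_α·H/(1+e_p)·log₁₀(t₂/t₁)
S_s = 0.039×6.7/(1+0.82)×log₁₀(31.7/3.3)
    = 0.1436 × 0.9825 = 0.1411 m

S_s ≈ 141 mm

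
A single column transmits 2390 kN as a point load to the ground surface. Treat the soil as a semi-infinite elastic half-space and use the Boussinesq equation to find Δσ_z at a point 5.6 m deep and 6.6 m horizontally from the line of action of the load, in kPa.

Δσ_z ≈ 4.12 kPa

Boussinesq vertical stress below a point load on an elastic half-space:
Δσ_z = 3P/(2πz²) · [1 + (r/z)²]^(−5/2)
r/z = 6.6/5.6 = 1.1786; [1+(r/z)²]^(−5/2) = 0.11336.
Δσ_z = 3×2390/(2π×5.6²) × 0.11336 = 36.388 × 0.11336 = 4.125 kPa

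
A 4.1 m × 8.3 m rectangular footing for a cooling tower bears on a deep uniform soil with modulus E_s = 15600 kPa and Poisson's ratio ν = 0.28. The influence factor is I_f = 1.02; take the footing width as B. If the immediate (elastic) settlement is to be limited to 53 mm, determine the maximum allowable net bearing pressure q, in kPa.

q ≈ 215 kPa

S_e = q·B·(1−ν²)/E_s · I_f  ⇒  q = S_e·E_s / (B·(1−ν²)·I_f).
q = 0.053 × 15600 / (4.1 × 0.9216 × 1.02) = 214.5 kPa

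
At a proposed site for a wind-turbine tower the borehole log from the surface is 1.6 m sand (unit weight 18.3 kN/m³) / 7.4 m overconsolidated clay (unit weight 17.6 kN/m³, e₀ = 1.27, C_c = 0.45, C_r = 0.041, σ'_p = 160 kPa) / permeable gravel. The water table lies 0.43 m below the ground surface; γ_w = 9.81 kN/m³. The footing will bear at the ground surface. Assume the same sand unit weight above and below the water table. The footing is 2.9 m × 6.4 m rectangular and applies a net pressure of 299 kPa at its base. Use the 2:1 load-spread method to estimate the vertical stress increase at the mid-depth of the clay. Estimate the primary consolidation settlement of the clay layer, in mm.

Mid-depth of clay below the ground surface: z = 1.6 + 7.4/2 = 5.3 m.
Total vertical stress at mid-clay: σ_v = 18.3×1.6 + 17.6×3.7 = 94.4 kPa.
Pore pressure: u = 9.81×(5.3 − 0.43) = 47.775 kPa.
Initial effective stress: σ'_0 = σ_v − u = 94.4 − 47.775 = 46.625 kPa.
Stress increase at mid-clay by the 2:1 spreading method:
Δσ = qBL/((B+z)(L+z)) = 299×2.9×6.4/((2.9+5.3)(6.4+5.3)) = 57.843 kPa
Final effective stress: σ'_f = 46.625 + 57.843 = 104.47 kPa.
σ'_f = 104.47 ≤ σ'_p = 160 kPa, so the clay remains overconsolidated and only the recompression index applies:
S_c = C_r·H/(1+e₀)·log₁₀(σ'_f/σ'_0) = 0.041×7.4/2.27×log₁₀(104.47/46.625)
    = 0.13366 × 0.35037 = 0.04683 m

S_c ≈ 46.8 mm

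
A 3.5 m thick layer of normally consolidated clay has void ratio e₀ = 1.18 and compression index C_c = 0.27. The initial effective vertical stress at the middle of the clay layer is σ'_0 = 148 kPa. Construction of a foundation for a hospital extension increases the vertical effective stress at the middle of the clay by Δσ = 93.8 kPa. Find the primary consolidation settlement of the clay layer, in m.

Final effective stress: σ'_f = σ'_0 + Δσ = 148 + 93.8 = 241.8 kPa.
Normally consolidated clay, so the full stress increment lies on the virgin compression line:
S_c = C_c·H/(1+e₀)·log₁₀(σ'_f/σ'_0) = 0.27×3.5/(1+1.18)×log₁₀(241.8/148)
    = 0.43349 × 0.21319 = 0.09242 m

S_c ≈ 0.0924 m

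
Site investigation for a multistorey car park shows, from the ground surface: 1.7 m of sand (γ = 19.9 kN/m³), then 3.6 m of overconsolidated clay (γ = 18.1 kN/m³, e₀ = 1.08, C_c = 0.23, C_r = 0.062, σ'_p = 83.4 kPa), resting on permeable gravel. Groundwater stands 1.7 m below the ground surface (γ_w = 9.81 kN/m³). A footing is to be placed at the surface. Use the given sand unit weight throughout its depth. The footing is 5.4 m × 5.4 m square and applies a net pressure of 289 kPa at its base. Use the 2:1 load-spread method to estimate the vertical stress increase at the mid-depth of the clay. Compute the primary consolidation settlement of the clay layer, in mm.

S_c ≈ 132 mm

Mid-depth of clay below the ground surface: z = 1.7 + 3.6/2 = 3.5 m.
Total vertical stress at mid-clay: σ_v = 19.9×1.7 + 18.1×1.8 = 66.41 kPa.
Pore pressure: u = 9.81×(3.5 − 1.7) = 17.658 kPa.
Initial effective stress: σ'_0 = σ_v − u = 66.41 − 17.658 = 48.752 kPa.
Stress increase at mid-clay by the 2:1 spreading method:
Δσ = qBL/((B+z)(L+z)) = 289×5.4×5.4/((5.4+3.5)(5.4+3.5)) = 106.39 kPa
Final effective stress: σ'_f = 48.752 + 106.39 = 155.14 kPa.
σ'_f = 155.14 > σ'_p = 83.4 kPa, so the stress path crosses the preconsolidation pressure — recompression up to σ'_p, then virgin compression beyond:
S_c = H/(1+e₀)·[C_r·log₁₀(σ'_p/σ'_0) + C_c·log₁₀(σ'_f/σ'_p)]
    = 3.6/2.08 × [0.062×log₁₀(83.4/48.752) + 0.23×log₁₀(155.14/83.4)]
    = 1.7308 × [0.014457 + 0.061998] = 0.1323 m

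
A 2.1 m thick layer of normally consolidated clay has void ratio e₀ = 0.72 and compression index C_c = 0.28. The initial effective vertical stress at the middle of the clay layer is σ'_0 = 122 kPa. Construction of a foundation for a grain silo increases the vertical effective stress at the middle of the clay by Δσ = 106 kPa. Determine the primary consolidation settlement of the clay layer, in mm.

Final effective stress: σ'_f = σ'_0 + Δσ = 122 + 106 = 228 kPa.
Normally consolidated clay, so the full stress increment lies on the virgin compression line:
S_c = C_c·H/(1+e₀)·log₁₀(σ'_f/σ'_0) = 0.28×2.1/(1+0.72)×log₁₀(228/122)
    = 0.34186 × 0.27158 = 0.09284 m

S_c ≈ 92.8 mm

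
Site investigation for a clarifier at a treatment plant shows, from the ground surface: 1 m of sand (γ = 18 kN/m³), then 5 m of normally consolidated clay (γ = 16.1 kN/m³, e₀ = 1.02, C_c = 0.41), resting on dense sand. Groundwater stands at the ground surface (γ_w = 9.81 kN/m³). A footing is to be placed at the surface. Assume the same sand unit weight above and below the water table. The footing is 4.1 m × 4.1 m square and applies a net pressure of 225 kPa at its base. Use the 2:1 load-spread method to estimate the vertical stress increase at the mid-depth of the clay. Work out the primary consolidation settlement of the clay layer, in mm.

Mid-depth of clay below the ground surface: z = 1 + 5/2 = 3.5 m.
Total vertical stress at mid-clay: σ_v = 18×1 + 16.1×2.5 = 58.25 kPa.
Pore pressure: u = 9.81×(3.5 − 0) = 34.335 kPa.
Initial effective stress: σ'_0 = σ_v − u = 58.25 − 34.335 = 23.915 kPa.
Stress increase at mid-clay by the 2:1 spreading method:
Δσ = qBL/((B+z)(L+z)) = 225×4.1×4.1/((4.1+3.5)(4.1+3.5)) = 65.482 kPa
Final effective stress: σ'_f = σ'_0 + Δσ = 23.915 + 65.482 = 89.397 kPa.
Normally consolidated clay, so the full stress increment lies on the virgin compression line:
S_c = C_c·H/(1+e₀)·log₁₀(σ'_f/σ'_0) = 0.41×5/(1+1.02)×log₁₀(89.397/23.915)
    = 1.0149 × 0.57265 = 0.5812 m

S_c ≈ 581 mm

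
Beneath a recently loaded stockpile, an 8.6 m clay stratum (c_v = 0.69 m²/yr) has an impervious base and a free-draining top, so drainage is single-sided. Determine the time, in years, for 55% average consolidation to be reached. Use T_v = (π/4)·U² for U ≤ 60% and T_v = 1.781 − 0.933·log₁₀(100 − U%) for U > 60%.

t ≈ 25.5 years

Drainage path length: H_d = H = 8.6 m (single drainage).
U ≤ 60%: T_v = (π/4)·U² = (π/4)×0.55² = 0.23758.
t = T_v·H_d²/c_v = 0.23758×8.6²/0.69 = 25.47 years.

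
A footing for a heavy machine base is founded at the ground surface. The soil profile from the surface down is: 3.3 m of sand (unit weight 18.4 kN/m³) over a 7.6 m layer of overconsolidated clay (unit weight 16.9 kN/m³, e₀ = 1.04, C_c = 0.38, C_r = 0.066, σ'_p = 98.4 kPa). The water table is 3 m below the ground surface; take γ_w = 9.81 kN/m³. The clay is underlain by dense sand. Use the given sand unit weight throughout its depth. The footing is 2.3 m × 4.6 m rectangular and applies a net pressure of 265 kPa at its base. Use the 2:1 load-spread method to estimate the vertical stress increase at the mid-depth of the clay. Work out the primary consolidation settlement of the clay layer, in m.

S_c ≈ 0.0857 m

Mid-depth of clay below the ground surface: z = 3.3 + 7.6/2 = 7.1 m.
Total vertical stress at mid-clay: σ_v = 18.4×3.3 + 16.9×3.8 = 124.94 kPa.
Pore pressure: u = 9.81×(7.1 − 3) = 40.221 kPa.
Initial effective stress: σ'_0 = σ_v − u = 124.94 − 40.221 = 84.719 kPa.
Stress increase at mid-clay by the 2:1 spreading method:
Δσ = qBL/((B+z)(L+z)) = 265×2.3×4.6/((2.3+7.1)(4.6+7.1)) = 25.493 kPa
Final effective stress: σ'_f = 84.719 + 25.493 = 110.21 kPa.
σ'_f = 110.21 > σ'_p = 98.4 kPa, so the stress path crosses the preconsolidation pressure — recompression up to σ'_p, then virgin compression beyond:
S_c = H/(1+e₀)·[C_r·log₁₀(σ'_p/σ'_0) + C_c·log₁₀(σ'_f/σ'_p)]
    = 7.6/2.04 × [0.066×log₁₀(98.4/84.719) + 0.38×log₁₀(110.21/98.4)]
    = 3.7255 × [0.0042909 + 0.018706] = 0.08567 m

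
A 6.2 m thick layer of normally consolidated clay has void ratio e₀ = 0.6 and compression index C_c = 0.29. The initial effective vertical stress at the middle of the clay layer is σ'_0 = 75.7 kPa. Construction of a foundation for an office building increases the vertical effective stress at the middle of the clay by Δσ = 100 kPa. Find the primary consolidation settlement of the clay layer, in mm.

S_c ≈ 411 mm

Final effective stress: σ'_f = σ'_0 + Δσ = 75.7 + 100 = 175.7 kPa.
Normally consolidated clay, so the full stress increment lies on the virgin compression line:
S_c = C_c·H/(1+e₀)·log₁₀(σ'_f/σ'_0) = 0.29×6.2/(1+0.6)×log₁₀(175.7/75.7)
    = 1.1237 × 0.36568 = 0.4109 m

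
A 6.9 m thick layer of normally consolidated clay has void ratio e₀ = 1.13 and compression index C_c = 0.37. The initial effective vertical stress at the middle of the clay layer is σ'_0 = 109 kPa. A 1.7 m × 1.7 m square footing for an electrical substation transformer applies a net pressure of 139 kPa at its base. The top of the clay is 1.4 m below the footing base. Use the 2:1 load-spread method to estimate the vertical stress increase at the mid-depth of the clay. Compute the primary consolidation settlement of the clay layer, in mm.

Mid-depth of clay below the footing base: z = 1.4 + 6.9/2 = 4.85 m.
Stress increase at mid-clay by the 2:1 spreading method:
Δσ = qBL/((B+z)(L+z)) = 139×1.7×1.7/((1.7+4.85)(1.7+4.85)) = 9.3633 kPa
Final effective stress: σ'_f = σ'_0 + Δσ = 109 + 9.3633 = 118.36 kPa.
Normally consolidated clay, so the full stress increment lies on the virgin compression line:
S_c = C_c·H/(1+e₀)·log₁₀(σ'_f/σ'_0) = 0.37×6.9/(1+1.13)×log₁₀(118.36/109)
    = 1.1986 × 0.035778 = 0.04288 m

S_c ≈ 42.9 mm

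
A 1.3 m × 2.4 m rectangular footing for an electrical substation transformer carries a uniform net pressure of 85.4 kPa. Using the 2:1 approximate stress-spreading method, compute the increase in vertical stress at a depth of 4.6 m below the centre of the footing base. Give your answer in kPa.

Δσ_z ≈ 6.45 kPa

By the 2:1 method the load spreads at 1 horizontal : 2 vertical, so at depth z the loaded area has grown by z in each plan dimension:
Δσ = qBL/((B+z)(L+z)) = 85.4×1.3×2.4/((1.3+4.6)(2.4+4.6)) = 6.4515 kPa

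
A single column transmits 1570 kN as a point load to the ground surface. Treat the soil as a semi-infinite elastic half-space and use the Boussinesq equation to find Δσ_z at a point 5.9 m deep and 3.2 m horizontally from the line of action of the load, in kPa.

Δσ_z ≈ 11.3 kPa

Boussinesq vertical stress below a point load on an elastic half-space:
Δσ_z = 3P/(2πz²) · [1 + (r/z)²]^(−5/2)
r/z = 3.2/5.9 = 0.54237; [1+(r/z)²]^(−5/2) = 0.52484.
Δσ_z = 3×1570/(2π×5.9²) × 0.52484 = 21.535 × 0.52484 = 11.3 kPa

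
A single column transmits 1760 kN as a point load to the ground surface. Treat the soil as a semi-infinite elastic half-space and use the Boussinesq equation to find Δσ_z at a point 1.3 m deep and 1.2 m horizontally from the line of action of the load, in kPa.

Boussinesq vertical stress below a point load on an elastic half-space:
Δσ_z = 3P/(2πz²) · [1 + (r/z)²]^(−5/2)
r/z = 1.2/1.3 = 0.92308; [1+(r/z)²]^(−5/2) = 0.21422.
Δσ_z = 3×1760/(2π×1.3²) × 0.21422 = 497.24 × 0.21422 = 106.5 kPa

Δσ_z ≈ 107 kPa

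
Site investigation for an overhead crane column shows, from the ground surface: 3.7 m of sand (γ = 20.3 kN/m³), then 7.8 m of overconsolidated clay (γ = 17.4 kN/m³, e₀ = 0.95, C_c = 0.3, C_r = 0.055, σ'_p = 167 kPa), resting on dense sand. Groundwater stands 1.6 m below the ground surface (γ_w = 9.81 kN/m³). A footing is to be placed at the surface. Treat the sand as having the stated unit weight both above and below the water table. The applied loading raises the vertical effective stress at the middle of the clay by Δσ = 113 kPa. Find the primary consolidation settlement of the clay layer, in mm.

S_c ≈ 152 mm

Mid-depth of clay below the ground surface: z = 3.7 + 7.8/2 = 7.6 m.
Total vertical stress at mid-clay: σ_v = 20.3×3.7 + 17.4×3.9 = 142.97 kPa.
Pore pressure: u = 9.81×(7.6 − 1.6) = 58.86 kPa.
Initial effective stress: σ'_0 = σ_v − u = 142.97 − 58.86 = 84.11 kPa.
Final effective stress: σ'_f = 84.11 + 113 = 197.11 kPa.
σ'_f = 197.11 > σ'_p = 167 kPa, so the stress path crosses the preconsolidation pressure — recompression up to σ'_p, then virgin compression beyond:
S_c = H/(1+e₀)·[C_r·log₁₀(σ'_p/σ'_0) + C_c·log₁₀(σ'_f/σ'_p)]
    = 7.8/1.95 × [0.055×log₁₀(167/84.11) + 0.3×log₁₀(197.11/167)]
    = 4 × [0.016383 + 0.021598] = 0.1519 m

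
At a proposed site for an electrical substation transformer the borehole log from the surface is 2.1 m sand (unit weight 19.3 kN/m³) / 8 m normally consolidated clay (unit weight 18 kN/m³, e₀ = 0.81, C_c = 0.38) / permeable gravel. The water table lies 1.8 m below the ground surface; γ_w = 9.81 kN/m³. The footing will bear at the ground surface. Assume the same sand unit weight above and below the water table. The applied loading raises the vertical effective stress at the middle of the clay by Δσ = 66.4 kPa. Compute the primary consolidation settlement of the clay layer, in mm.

Mid-depth of clay below the ground surface: z = 2.1 + 8/2 = 6.1 m.
Total vertical stress at mid-clay: σ_v = 19.3×2.1 + 18×4 = 112.53 kPa.
Pore pressure: u = 9.81×(6.1 − 1.8) = 42.183 kPa.
Initial effective stress: σ'_0 = σ_v − u = 112.53 − 42.183 = 70.347 kPa.
Final effective stress: σ'_f = σ'_0 + Δσ = 70.347 + 66.4 = 136.75 kPa.
Normally consolidated clay, so the full stress increment lies on the virgin compression line:
S_c = C_c·H/(1+e₀)·log₁₀(σ'_f/σ'_0) = 0.38×8/(1+0.81)×log₁₀(136.75/70.347)
    = 1.6796 × 0.28868 = 0.4849 m

S_c ≈ 485 mm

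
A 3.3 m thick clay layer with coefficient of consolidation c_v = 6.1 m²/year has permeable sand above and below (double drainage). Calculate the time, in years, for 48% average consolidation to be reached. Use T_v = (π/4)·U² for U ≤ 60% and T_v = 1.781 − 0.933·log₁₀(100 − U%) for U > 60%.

Drainage path length: H_d = H/2 = 1.65 m (double drainage).
U ≤ 60%: T_v = (π/4)·U² = (π/4)×0.48² = 0.18096.
t = T_v·H_d²/c_v = 0.18096×1.65²/6.1 = 0.08076 years.

t ≈ 0.0808 years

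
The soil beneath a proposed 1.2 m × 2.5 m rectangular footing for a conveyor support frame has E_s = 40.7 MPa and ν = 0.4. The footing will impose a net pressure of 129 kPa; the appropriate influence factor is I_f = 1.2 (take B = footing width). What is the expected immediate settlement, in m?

Immediate (elastic) settlement: S_e = q·B·(1−ν²)/E_s · I_f.
E_s = 40.7 MPa = 40700 kPa.
S_e = 129 × 1.2 × (1 − 0.4²) / 40700 × 1.2
    = 129 × 1.2 × 0.84 / 40700 × 1.2
    = 0.003834 m

S_e ≈ 0.00383 m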